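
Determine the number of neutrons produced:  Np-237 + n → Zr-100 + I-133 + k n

Conserve mass number: 238 = 100 + 133 + k, so k = 238 − 233 = 5.
Check atomic number: 93 = 40 + 53 + 0 = 93. ✓

5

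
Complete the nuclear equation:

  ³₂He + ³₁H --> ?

Conserve mass number: 3 + 3 = A, so A = 6.
Conserve atomic number: 2 + 1 = Z, so Z = 3.
Z = 3 is lithium, so the species is ⁶₃Li.

Li-6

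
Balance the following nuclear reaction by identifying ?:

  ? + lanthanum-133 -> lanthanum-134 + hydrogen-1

deuteron

Conserve mass number: A + 133 = 134 + 1, so A = 2.
Conserve atomic number: Z + 57 = 57 + 1, so Z = 1.
A = 2 and Z = 1 is hydrogen-2 — a deuteron.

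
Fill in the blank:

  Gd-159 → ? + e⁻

Tb-159

Conserve mass number: 159 = A + 0, so A = 159.
Conserve atomic number: 64 = Z − 1, so Z = 65.
Z = 65 is terbium, so the species is Tb-159.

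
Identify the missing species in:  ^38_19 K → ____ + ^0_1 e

Ar-38

Conserve mass number: 38 = A + 0, so A = 38.
Conserve atomic number: 19 = Z + 1, so Z = 18.
Z = 18 is argon, so the species is ^38_18 Ar.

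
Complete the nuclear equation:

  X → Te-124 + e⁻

Conserve mass number: A = 124 + 0, so A = 124.
Conserve atomic number: Z = 52 − 1, so Z = 51.
Z = 51 is antimony, so the species is Sb-124.

Sb-124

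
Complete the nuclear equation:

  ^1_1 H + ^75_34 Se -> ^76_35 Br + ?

Conserve mass number: 1 + 75 = 76 + A, so A = 0.
Conserve atomic number: 1 + 34 = 35 + Z, so Z = 0.
A = 0 and Z = 0 is ^0_0 γ — a gamma ray.

gamma ray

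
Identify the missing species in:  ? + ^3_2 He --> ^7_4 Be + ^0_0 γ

alpha particle

Conserve mass number: A + 3 = 7 + 0, so A = 4.
Conserve atomic number: Z + 2 = 4 + 0, so Z = 2.
A = 4 and Z = 2 is ^4_2 He — an alpha particle.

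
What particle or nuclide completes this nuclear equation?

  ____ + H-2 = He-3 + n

deuteron

Conserve mass number: A + 2 = 3 + 1, so A = 2.
Conserve atomic number: Z + 1 = 2 + 0, so Z = 1.
A = 2 and Z = 1 is H-2 — a deuteron.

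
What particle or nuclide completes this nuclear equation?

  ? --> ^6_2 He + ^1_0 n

He-7

Conserve mass number: A = 6 + 1, so A = 7.
Conserve atomic number: Z = 2 + 0, so Z = 2.
Z = 2 is helium, so the species is ^7_2 He.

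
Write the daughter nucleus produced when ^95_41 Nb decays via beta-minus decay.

Mo-95

Beta-minus decay: mass number changes by +0, atomic number by +1.
A: 95 = 95; Z: 41 + 1 = 42.
Z = 42 is molybdenum, so the daughter is ^95_42 Mo.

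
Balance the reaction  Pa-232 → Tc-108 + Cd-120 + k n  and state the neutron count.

4

Conserve mass number: 232 = 108 + 120 + k, so k = 232 − 228 = 4.
Check atomic number: 91 = 43 + 48 + 0 = 91. ✓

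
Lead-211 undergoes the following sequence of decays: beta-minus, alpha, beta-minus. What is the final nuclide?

Start: (A, Z) = (211, 82).
After β⁻: (211, 83).
After α: (207, 81).
After β⁻: (207, 82).
Z = 82 is lead.

Pb-207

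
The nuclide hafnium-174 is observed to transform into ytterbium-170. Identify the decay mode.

ΔA = 170 − 174 = -4; ΔZ = 70 − 72 = -2.
A drops by 4 and Z drops by 2 — the signature of alpha emission.

alpha decay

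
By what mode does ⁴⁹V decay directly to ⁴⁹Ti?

ΔA = 49 − 49 = 0; ΔZ = 22 − 23 = -1.
A is unchanged and Z drops by 1 — a proton has become a neutron (β⁺ emission or electron capture).

beta-plus decay or electron capture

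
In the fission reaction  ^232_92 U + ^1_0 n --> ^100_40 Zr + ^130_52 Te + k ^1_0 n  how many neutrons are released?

Conserve mass number: 233 = 100 + 130 + k, so k = 233 − 230 = 3.
Check atomic number: 92 = 40 + 52 + 0 = 92. ✓

3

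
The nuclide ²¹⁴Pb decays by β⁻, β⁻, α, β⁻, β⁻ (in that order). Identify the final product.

Start: (A, Z) = (214, 82).
After β⁻: (214, 83).
After β⁻: (214, 84).
After α: (210, 82).
After β⁻: (210, 83).
After β⁻: (210, 84).
Z = 84 is polonium.

Po-210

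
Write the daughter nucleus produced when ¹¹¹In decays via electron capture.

Electron capture: mass number changes by +0, atomic number by -1.
A: 111 = 111; Z: 49 − 1 = 48.
Z = 48 is cadmium, so the daughter is ¹¹¹Cd.

Cd-111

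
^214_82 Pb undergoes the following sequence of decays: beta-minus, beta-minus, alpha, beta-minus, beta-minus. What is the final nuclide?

Po-210

Start: (A, Z) = (214, 82).
After β⁻: (214, 83).
After β⁻: (214, 84).
After α: (210, 82).
After β⁻: (210, 83).
After β⁻: (210, 84).
Z = 84 is polonium.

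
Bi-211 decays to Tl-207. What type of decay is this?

alpha decay

ΔA = 207 − 211 = -4; ΔZ = 81 − 83 = -2.
A drops by 4 and Z drops by 2 — the signature of alpha emission.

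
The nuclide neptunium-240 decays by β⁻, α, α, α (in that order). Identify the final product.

Start: (A, Z) = (240, 93).
After β⁻: (240, 94).
After α: (236, 92).
After α: (232, 90).
After α: (228, 88).
Z = 88 is radium.

Ra-228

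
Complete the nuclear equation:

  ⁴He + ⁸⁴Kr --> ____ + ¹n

Conserve mass number: 4 + 84 = A + 1, so A = 87.
Conserve atomic number: 2 + 36 = Z + 0, so Z = 38.
Z = 38 is strontium, so the species is ⁸⁷Sr.

Sr-87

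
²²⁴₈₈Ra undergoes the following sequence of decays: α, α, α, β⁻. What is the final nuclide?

Bi-212

Start: (A, Z) = (224, 88).
After α: (220, 86).
After α: (216, 84).
After α: (212, 82).
After β⁻: (212, 83).
Z = 83 is bismuth.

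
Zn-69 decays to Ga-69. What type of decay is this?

beta-minus decay

ΔA = 69 − 69 = 0; ΔZ = 31 − 30 = +1.
A is unchanged and Z rises by 1 — a neutron has become a proton (β⁻ decay).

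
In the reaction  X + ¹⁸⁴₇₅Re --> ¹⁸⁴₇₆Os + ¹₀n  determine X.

proton

Conserve mass number: A + 184 = 184 + 1, so A = 1.
Conserve atomic number: Z + 75 = 76 + 0, so Z = 1.
A = 1 and Z = 1 is ¹₁H — a proton.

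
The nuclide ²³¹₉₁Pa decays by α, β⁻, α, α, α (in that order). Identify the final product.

Start: (A, Z) = (231, 91).
After α: (227, 89).
After β⁻: (227, 90).
After α: (223, 88).
After α: (219, 86).
After α: (215, 84).
Z = 84 is polonium.

Po-215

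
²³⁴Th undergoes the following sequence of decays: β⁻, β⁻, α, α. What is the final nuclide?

Start: (A, Z) = (234, 90).
After β⁻: (234, 91).
After β⁻: (234, 92).
After α: (230, 90).
After α: (226, 88).
Z = 88 is radium.

Ra-226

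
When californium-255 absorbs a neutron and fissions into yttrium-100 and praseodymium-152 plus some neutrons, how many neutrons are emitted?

4

Conserve mass number: 256 = 100 + 152 + k, so k = 256 − 252 = 4.
Check atomic number: 98 = 39 + 59 + 0 = 98. ✓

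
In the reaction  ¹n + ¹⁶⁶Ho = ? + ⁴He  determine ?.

Conserve mass number: 1 + 166 = A + 4, so A = 163.
Conserve atomic number: 0 + 67 = Z + 2, so Z = 65.
Z = 65 is terbium, so the species is ¹⁶³Tb.

Tb-163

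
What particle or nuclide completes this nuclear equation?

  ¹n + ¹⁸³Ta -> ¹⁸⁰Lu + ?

alpha particle

Conserve mass number: 1 + 183 = 180 + A, so A = 4.
Conserve atomic number: 0 + 73 = 71 + Z, so Z = 2.
A = 4 and Z = 2 is ⁴He — an alpha particle.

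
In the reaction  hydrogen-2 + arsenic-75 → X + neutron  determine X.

Conserve mass number: 2 + 75 = A + 1, so A = 76.
Conserve atomic number: 1 + 33 = Z + 0, so Z = 34.
Z = 34 is selenium, so the species is selenium-76.

Se-76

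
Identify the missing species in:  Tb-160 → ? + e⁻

Dy-160

Conserve mass number: 160 = A + 0, so A = 160.
Conserve atomic number: 65 = Z − 1, so Z = 66.
Z = 66 is dysprosium, so the species is Dy-160.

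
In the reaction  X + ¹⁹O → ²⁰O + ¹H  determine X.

deuteron

Conserve mass number: A + 19 = 20 + 1, so A = 2.
Conserve atomic number: Z + 8 = 8 + 1, so Z = 1.
A = 2 and Z = 1 is ²H — a deuteron.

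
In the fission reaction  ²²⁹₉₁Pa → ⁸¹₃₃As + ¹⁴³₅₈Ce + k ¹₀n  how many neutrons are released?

5

Conserve mass number: 229 = 81 + 143 + k, so k = 229 − 224 = 5.
Check atomic number: 91 = 33 + 58 + 0 = 91. ✓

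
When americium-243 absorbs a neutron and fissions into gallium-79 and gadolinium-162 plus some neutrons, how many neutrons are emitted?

3

Conserve mass number: 244 = 79 + 162 + k, so k = 244 − 241 = 3.
Check atomic number: 95 = 31 + 64 + 0 = 95. ✓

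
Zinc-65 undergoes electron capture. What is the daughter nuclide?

Cu-65

Electron capture: mass number changes by +0, atomic number by -1.
A: 65 = 65; Z: 30 − 1 = 29.
Z = 29 is copper, so the daughter is copper-65.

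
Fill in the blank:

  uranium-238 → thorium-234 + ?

Conserve mass number: 238 = 234 + A, so A = 4.
Conserve atomic number: 92 = 90 + Z, so Z = 2.
A = 4 and Z = 2 is helium-4 — an alpha particle.

alpha particle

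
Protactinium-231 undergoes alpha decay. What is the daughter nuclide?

Ac-227

Alpha decay: mass number changes by -4, atomic number by -2.
A: 231 − 4 = 227; Z: 91 − 2 = 89.
Z = 89 is actinium, so the daughter is actinium-227.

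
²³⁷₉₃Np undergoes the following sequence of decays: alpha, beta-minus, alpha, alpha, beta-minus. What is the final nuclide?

Ac-225

Start: (A, Z) = (237, 93).
After α: (233, 91).
After β⁻: (233, 92).
After α: (229, 90).
After α: (225, 88).
After β⁻: (225, 89).
Z = 89 is actinium.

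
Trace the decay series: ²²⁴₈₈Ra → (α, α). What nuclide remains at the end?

Po-216

Start: (A, Z) = (224, 88).
After α: (220, 86).
After α: (216, 84).
Z = 84 is polonium.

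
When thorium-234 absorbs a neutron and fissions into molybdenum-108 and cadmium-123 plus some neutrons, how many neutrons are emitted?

4

Conserve mass number: 235 = 108 + 123 + k, so k = 235 − 231 = 4.
Check atomic number: 90 = 42 + 48 + 0 = 90. ✓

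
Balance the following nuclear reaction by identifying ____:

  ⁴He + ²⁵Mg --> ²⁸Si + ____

neutron

Conserve mass number: 4 + 25 = 28 + A, so A = 1.
Conserve atomic number: 2 + 12 = 14 + Z, so Z = 0.
A = 1 and Z = 0 is ¹n — a neutron.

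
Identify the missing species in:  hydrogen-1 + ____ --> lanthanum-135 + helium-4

Ce-138

Conserve mass number: 1 + A = 135 + 4, so A = 138.
Conserve atomic number: 1 + Z = 57 + 2, so Z = 58.
Z = 58 is cerium, so the species is cerium-138.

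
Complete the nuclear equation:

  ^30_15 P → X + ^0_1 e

Si-30

Conserve mass number: 30 = A + 0, so A = 30.
Conserve atomic number: 15 = Z + 1, so Z = 14.
Z = 14 is silicon, so the species is ^30_14 Si.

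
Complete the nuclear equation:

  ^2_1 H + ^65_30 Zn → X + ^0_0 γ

Conserve mass number: 2 + 65 = A + 0, so A = 67.
Conserve atomic number: 1 + 30 = Z + 0, so Z = 31.
Z = 31 is gallium, so the species is ^67_31 Ga.

Ga-67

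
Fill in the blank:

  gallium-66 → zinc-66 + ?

positron

Conserve mass number: 66 = 66 + A, so A = 0.
Conserve atomic number: 31 = 30 + Z, so Z = 1.
A = 0 and Z = 1 is e⁺ — a positron.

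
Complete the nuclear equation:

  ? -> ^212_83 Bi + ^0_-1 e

Conserve mass number: A = 212 + 0, so A = 212.
Conserve atomic number: Z = 83 − 1, so Z = 82.
Z = 82 is lead, so the species is ^212_82 Pb.

Pb-212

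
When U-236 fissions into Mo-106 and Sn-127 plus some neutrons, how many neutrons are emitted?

3

Conserve mass number: 236 = 106 + 127 + k, so k = 236 − 233 = 3.
Check atomic number: 92 = 42 + 50 + 0 = 92. ✓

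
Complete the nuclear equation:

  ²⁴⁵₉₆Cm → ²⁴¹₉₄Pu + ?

Conserve mass number: 245 = 241 + A, so A = 4.
Conserve atomic number: 96 = 94 + Z, so Z = 2.
A = 4 and Z = 2 is ⁴₂He — an alpha particle.

alpha particle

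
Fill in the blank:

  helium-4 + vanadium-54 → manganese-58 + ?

Conserve mass number: 4 + 54 = 58 + A, so A = 0.
Conserve atomic number: 2 + 23 = 25 + Z, so Z = 0.
A = 0 and Z = 0 is γ — a gamma ray.

gamma ray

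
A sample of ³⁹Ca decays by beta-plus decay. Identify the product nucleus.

Beta-plus decay: mass number changes by +0, atomic number by -1.
A: 39 = 39; Z: 20 − 1 = 19.
Z = 19 is potassium, so the daughter is ³⁹K.

K-39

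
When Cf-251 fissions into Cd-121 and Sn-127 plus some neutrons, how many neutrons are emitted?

3

Conserve mass number: 251 = 121 + 127 + k, so k = 251 − 248 = 3.
Check atomic number: 98 = 48 + 50 + 0 = 98. ✓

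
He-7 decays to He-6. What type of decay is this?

neutron emission

ΔA = 6 − 7 = -1; ΔZ = 2 − 2 = +0.
A drops by 1 with Z unchanged — a neutron was emitted.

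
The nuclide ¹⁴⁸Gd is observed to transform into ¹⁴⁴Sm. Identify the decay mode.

alpha decay

ΔA = 144 − 148 = -4; ΔZ = 62 − 64 = -2.
A drops by 4 and Z drops by 2 — the signature of alpha emission.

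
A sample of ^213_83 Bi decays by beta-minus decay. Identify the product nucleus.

Po-213

Beta-minus decay: mass number changes by +0, atomic number by +1.
A: 213 = 213; Z: 83 + 1 = 84.
Z = 84 is polonium, so the daughter is ^213_84 Po.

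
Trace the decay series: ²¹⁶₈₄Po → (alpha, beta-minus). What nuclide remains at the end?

Start: (A, Z) = (216, 84).
After α: (212, 82).
After β⁻: (212, 83).
Z = 83 is bismuth.

Bi-212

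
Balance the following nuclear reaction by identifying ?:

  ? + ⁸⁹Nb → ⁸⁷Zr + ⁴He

Conserve mass number: A + 89 = 87 + 4, so A = 2.
Conserve atomic number: Z + 41 = 40 + 2, so Z = 1.
A = 2 and Z = 1 is ²H — a deuteron.

deuteron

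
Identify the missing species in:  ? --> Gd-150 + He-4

Conserve mass number: A = 150 + 4, so A = 154.
Conserve atomic number: Z = 64 + 2, so Z = 66.
Z = 66 is dysprosium, so the species is Dy-154.

Dy-154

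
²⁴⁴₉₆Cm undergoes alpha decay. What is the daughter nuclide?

Pu-240

Alpha decay: mass number changes by -4, atomic number by -2.
A: 244 − 4 = 240; Z: 96 − 2 = 94.
Z = 94 is plutonium, so the daughter is ²⁴⁰₉₄Pu.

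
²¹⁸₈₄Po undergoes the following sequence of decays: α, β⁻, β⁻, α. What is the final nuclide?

Pb-210

Start: (A, Z) = (218, 84).
After α: (214, 82).
After β⁻: (214, 83).
After β⁻: (214, 84).
After α: (210, 82).
Z = 82 is lead.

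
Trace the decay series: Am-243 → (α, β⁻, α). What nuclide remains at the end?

Start: (A, Z) = (243, 95).
After α: (239, 93).
After β⁻: (239, 94).
After α: (235, 92).
Z = 92 is uranium.

U-235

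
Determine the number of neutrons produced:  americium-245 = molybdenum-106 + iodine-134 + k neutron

Conserve mass number: 245 = 106 + 134 + k, so k = 245 − 240 = 5.
Check atomic number: 95 = 42 + 53 + 0 = 95. ✓

5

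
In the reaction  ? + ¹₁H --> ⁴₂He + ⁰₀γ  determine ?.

Conserve mass number: A + 1 = 4 + 0, so A = 3.
Conserve atomic number: Z + 1 = 2 + 0, so Z = 1.
A = 3 and Z = 1 is ³₁H — a triton.

triton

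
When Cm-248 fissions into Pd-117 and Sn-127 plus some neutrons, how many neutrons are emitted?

Conserve mass number: 248 = 117 + 127 + k, so k = 248 − 244 = 4.
Check atomic number: 96 = 46 + 50 + 0 = 96. ✓

4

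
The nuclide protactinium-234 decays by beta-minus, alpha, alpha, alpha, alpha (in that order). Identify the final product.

Start: (A, Z) = (234, 91).
After β⁻: (234, 92).
After α: (230, 90).
After α: (226, 88).
After α: (222, 86).
After α: (218, 84).
Z = 84 is polonium.

Po-218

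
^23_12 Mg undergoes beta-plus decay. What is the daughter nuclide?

Beta-plus decay: mass number changes by +0, atomic number by -1.
A: 23 = 23; Z: 12 − 1 = 11.
Z = 11 is sodium, so the daughter is ^23_11 Na.

Na-23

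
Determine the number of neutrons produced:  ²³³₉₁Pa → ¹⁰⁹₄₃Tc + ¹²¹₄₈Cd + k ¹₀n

Conserve mass number: 233 = 109 + 121 + k, so k = 233 − 230 = 3.
Check atomic number: 91 = 43 + 48 + 0 = 91. ✓

3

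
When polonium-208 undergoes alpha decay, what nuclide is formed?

Pb-204

Alpha decay: mass number changes by -4, atomic number by -2.
A: 208 − 4 = 204; Z: 84 − 2 = 82.
Z = 82 is lead, so the daughter is lead-204.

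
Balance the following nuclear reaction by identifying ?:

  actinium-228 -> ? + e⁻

Conserve mass number: 228 = A + 0, so A = 228.
Conserve atomic number: 89 = Z − 1, so Z = 90.
Z = 90 is thorium, so the species is thorium-228.

Th-228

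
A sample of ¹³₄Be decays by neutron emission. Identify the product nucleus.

Be-12

Neutron emission: mass number changes by -1, atomic number by +0.
A: 13 − 1 = 12; Z: 4 = 4.
Z = 4 is beryllium, so the daughter is ¹²₄Be.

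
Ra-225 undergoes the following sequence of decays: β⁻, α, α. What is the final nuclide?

At-217

Start: (A, Z) = (225, 88).
After β⁻: (225, 89).
After α: (221, 87).
After α: (217, 85).
Z = 85 is astatine.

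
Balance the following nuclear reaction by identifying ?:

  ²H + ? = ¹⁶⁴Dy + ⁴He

Ho-166

Conserve mass number: 2 + A = 164 + 4, so A = 166.
Conserve atomic number: 1 + Z = 66 + 2, so Z = 67.
Z = 67 is holmium, so the species is ¹⁶⁶Ho.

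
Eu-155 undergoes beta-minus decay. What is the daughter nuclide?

Beta-minus decay: mass number changes by +0, atomic number by +1.
A: 155 = 155; Z: 63 + 1 = 64.
Z = 64 is gadolinium, so the daughter is Gd-155.

Gd-155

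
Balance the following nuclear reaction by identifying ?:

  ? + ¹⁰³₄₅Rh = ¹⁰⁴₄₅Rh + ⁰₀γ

neutron

Conserve mass number: A + 103 = 104 + 0, so A = 1.
Conserve atomic number: Z + 45 = 45 + 0, so Z = 0.
A = 1 and Z = 0 is ¹₀n — a neutron.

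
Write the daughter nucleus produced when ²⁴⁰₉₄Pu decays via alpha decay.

Alpha decay: mass number changes by -4, atomic number by -2.
A: 240 − 4 = 236; Z: 94 − 2 = 92.
Z = 92 is uranium, so the daughter is ²³⁶₉₂U.

U-236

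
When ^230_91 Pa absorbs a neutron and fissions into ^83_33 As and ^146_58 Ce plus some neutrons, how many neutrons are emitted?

Conserve mass number: 231 = 83 + 146 + k, so k = 231 − 229 = 2.
Check atomic number: 91 = 33 + 58 + 0 = 91. ✓

2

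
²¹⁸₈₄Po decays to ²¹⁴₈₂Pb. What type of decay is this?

alpha decay

ΔA = 214 − 218 = -4; ΔZ = 82 − 84 = -2.
A drops by 4 and Z drops by 2 — the signature of alpha emission.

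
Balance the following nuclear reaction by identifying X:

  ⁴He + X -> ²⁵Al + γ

Na-21

Conserve mass number: 4 + A = 25 + 0, so A = 21.
Conserve atomic number: 2 + Z = 13 + 0, so Z = 11.
Z = 11 is sodium, so the species is ²¹Na.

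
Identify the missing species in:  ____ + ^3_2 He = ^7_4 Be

alpha particle

Conserve mass number: A + 3 = 7, so A = 4.
Conserve atomic number: Z + 2 = 4, so Z = 2.
A = 4 and Z = 2 is ^4_2 He — an alpha particle.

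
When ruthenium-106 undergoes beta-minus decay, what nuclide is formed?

Rh-106

Beta-minus decay: mass number changes by +0, atomic number by +1.
A: 106 = 106; Z: 44 + 1 = 45.
Z = 45 is rhodium, so the daughter is rhodium-106.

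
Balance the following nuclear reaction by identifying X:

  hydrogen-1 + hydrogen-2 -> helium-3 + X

Conserve mass number: 1 + 2 = 3 + A, so A = 0.
Conserve atomic number: 1 + 1 = 2 + Z, so Z = 0.
A = 0 and Z = 0 is γ — a gamma ray.

gamma ray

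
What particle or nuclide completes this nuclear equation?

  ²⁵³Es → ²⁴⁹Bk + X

alpha particle

Conserve mass number: 253 = 249 + A, so A = 4.
Conserve atomic number: 99 = 97 + Z, so Z = 2.
A = 4 and Z = 2 is ⁴He — an alpha particle.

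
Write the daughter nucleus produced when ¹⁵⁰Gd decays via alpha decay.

Alpha decay: mass number changes by -4, atomic number by -2.
A: 150 − 4 = 146; Z: 64 − 2 = 62.
Z = 62 is samarium, so the daughter is ¹⁴⁶Sm.

Sm-146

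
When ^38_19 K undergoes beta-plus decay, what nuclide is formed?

Beta-plus decay: mass number changes by +0, atomic number by -1.
A: 38 = 38; Z: 19 − 1 = 18.
Z = 18 is argon, so the daughter is ^38_18 Ar.

Ar-38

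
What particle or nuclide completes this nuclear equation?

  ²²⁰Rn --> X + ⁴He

Conserve mass number: 220 = A + 4, so A = 216.
Conserve atomic number: 86 = Z + 2, so Z = 84.
Z = 84 is polonium, so the species is ²¹⁶Po.

Po-216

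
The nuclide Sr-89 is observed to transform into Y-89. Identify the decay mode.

ΔA = 89 − 89 = 0; ΔZ = 39 − 38 = +1.
A is unchanged and Z rises by 1 — a neutron has become a proton (β⁻ decay).

beta-minus decay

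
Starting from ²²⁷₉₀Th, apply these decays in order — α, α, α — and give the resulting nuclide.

Start: (A, Z) = (227, 90).
After α: (223, 88).
After α: (219, 86).
After α: (215, 84).
Z = 84 is polonium.

Po-215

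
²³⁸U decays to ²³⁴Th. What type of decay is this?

alpha decay

ΔA = 234 − 238 = -4; ΔZ = 90 − 92 = -2.
A drops by 4 and Z drops by 2 — the signature of alpha emission.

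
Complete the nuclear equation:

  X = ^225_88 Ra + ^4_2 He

Conserve mass number: A = 225 + 4, so A = 229.
Conserve atomic number: Z = 88 + 2, so Z = 90.
Z = 90 is thorium, so the species is ^229_90 Th.

Th-229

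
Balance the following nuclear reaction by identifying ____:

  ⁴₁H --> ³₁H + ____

Conserve mass number: 4 = 3 + A, so A = 1.
Conserve atomic number: 1 = 1 + Z, so Z = 0.
A = 1 and Z = 0 is ¹₀n — a neutron.

neutron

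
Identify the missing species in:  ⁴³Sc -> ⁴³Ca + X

Conserve mass number: 43 = 43 + A, so A = 0.
Conserve atomic number: 21 = 20 + Z, so Z = 1.
A = 0 and Z = 1 is e⁺ — a positron.

positron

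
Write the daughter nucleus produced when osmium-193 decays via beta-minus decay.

Ir-193

Beta-minus decay: mass number changes by +0, atomic number by +1.
A: 193 = 193; Z: 76 + 1 = 77.
Z = 77 is iridium, so the daughter is iridium-193.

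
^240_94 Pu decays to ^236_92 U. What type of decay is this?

alpha decay

ΔA = 236 − 240 = -4; ΔZ = 92 − 94 = -2.
A drops by 4 and Z drops by 2 — the signature of alpha emission.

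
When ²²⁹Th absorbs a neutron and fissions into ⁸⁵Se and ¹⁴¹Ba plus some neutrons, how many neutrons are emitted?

Conserve mass number: 230 = 85 + 141 + k, so k = 230 − 226 = 4.
Check atomic number: 90 = 34 + 56 + 0 = 90. ✓

4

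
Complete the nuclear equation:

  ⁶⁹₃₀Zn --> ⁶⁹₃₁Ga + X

beta-minus particle

Conserve mass number: 69 = 69 + A, so A = 0.
Conserve atomic number: 30 = 31 + Z, so Z = -1.
A = 0 and Z = -1 is ⁰₋₁e — a beta-minus particle.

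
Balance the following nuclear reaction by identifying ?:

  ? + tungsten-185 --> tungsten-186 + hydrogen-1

Conserve mass number: A + 185 = 186 + 1, so A = 2.
Conserve atomic number: Z + 74 = 74 + 1, so Z = 1.
A = 2 and Z = 1 is hydrogen-2 — a deuteron.

deuteron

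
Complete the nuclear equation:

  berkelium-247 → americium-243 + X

Conserve mass number: 247 = 243 + A, so A = 4.
Conserve atomic number: 97 = 95 + Z, so Z = 2.
A = 4 and Z = 2 is helium-4 — an alpha particle.

alpha particle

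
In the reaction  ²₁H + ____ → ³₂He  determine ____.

proton

Conserve mass number: 2 + A = 3, so A = 1.
Conserve atomic number: 1 + Z = 2, so Z = 1.
A = 1 and Z = 1 is ¹₁H — a proton.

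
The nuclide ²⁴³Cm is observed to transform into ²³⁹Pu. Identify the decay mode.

ΔA = 239 − 243 = -4; ΔZ = 94 − 96 = -2.
A drops by 4 and Z drops by 2 — the signature of alpha emission.

alpha decay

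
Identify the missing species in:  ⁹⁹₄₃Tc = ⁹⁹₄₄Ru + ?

beta-minus particle

Conserve mass number: 99 = 99 + A, so A = 0.
Conserve atomic number: 43 = 44 + Z, so Z = -1.
A = 0 and Z = -1 is ⁰₋₁e — a beta-minus particle.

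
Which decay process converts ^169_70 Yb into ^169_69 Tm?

beta-plus decay or electron capture

ΔA = 169 − 169 = 0; ΔZ = 69 − 70 = -1.
A is unchanged and Z drops by 1 — a proton has become a neutron (β⁺ emission or electron capture).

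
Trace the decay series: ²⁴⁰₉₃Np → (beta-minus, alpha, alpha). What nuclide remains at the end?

Start: (A, Z) = (240, 93).
After β⁻: (240, 94).
After α: (236, 92).
After α: (232, 90).
Z = 90 is thorium.

Th-232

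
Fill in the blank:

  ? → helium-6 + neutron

Conserve mass number: A = 6 + 1, so A = 7.
Conserve atomic number: Z = 2 + 0, so Z = 2.
Z = 2 is helium, so the species is helium-7.

He-7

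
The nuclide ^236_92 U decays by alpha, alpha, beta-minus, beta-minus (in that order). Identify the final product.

Th-228

Start: (A, Z) = (236, 92).
After α: (232, 90).
After α: (228, 88).
After β⁻: (228, 89).
After β⁻: (228, 90).
Z = 90 is thorium.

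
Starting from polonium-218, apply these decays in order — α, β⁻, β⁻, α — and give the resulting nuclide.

Pb-210

Start: (A, Z) = (218, 84).
After α: (214, 82).
After β⁻: (214, 83).
After β⁻: (214, 84).
After α: (210, 82).
Z = 82 is lead.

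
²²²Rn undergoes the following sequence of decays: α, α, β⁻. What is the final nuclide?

Start: (A, Z) = (222, 86).
After α: (218, 84).
After α: (214, 82).
After β⁻: (214, 83).
Z = 83 is bismuth.

Bi-214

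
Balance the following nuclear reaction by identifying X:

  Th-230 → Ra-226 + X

alpha particle

Conserve mass number: 230 = 226 + A, so A = 4.
Conserve atomic number: 90 = 88 + Z, so Z = 2.
A = 4 and Z = 2 is He-4 — an alpha particle.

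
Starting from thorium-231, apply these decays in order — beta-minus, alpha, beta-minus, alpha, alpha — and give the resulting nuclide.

Rn-219

Start: (A, Z) = (231, 90).
After β⁻: (231, 91).
After α: (227, 89).
After β⁻: (227, 90).
After α: (223, 88).
After α: (219, 86).
Z = 86 is radon.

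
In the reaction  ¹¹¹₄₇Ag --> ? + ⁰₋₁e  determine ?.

Cd-111

Conserve mass number: 111 = A + 0, so A = 111.
Conserve atomic number: 47 = Z − 1, so Z = 48.
Z = 48 is cadmium, so the species is ¹¹¹₄₈Cd.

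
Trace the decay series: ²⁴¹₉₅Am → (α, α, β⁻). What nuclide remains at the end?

Start: (A, Z) = (241, 95).
After α: (237, 93).
After α: (233, 91).
After β⁻: (233, 92).
Z = 92 is uranium.

U-233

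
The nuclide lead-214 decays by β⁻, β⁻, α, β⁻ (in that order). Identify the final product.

Start: (A, Z) = (214, 82).
After β⁻: (214, 83).
After β⁻: (214, 84).
After α: (210, 82).
After β⁻: (210, 83).
Z = 83 is bismuth.

Bi-210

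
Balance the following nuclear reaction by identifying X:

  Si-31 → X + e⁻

Conserve mass number: 31 = A + 0, so A = 31.
Conserve atomic number: 14 = Z − 1, so Z = 15.
Z = 15 is phosphorus, so the species is P-31.

P-31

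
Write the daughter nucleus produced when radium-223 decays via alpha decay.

Alpha decay: mass number changes by -4, atomic number by -2.
A: 223 − 4 = 219; Z: 88 − 2 = 86.
Z = 86 is radon, so the daughter is radon-219.

Rn-219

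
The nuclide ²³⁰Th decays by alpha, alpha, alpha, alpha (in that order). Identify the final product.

Start: (A, Z) = (230, 90).
After α: (226, 88).
After α: (222, 86).
After α: (218, 84).
After α: (214, 82).
Z = 82 is lead.

Pb-214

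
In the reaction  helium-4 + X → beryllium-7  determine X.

He-3

Conserve mass number: 4 + A = 7, so A = 3.
Conserve atomic number: 2 + Z = 4, so Z = 2.
Z = 2 is helium, so the species is helium-3.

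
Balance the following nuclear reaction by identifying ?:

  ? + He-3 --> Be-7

alpha particle

Conserve mass number: A + 3 = 7, so A = 4.
Conserve atomic number: Z + 2 = 4, so Z = 2.
A = 4 and Z = 2 is He-4 — an alpha particle.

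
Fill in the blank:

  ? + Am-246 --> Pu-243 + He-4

proton

Conserve mass number: A + 246 = 243 + 4, so A = 1.
Conserve atomic number: Z + 95 = 94 + 2, so Z = 1.
A = 1 and Z = 1 is H-1 — a proton.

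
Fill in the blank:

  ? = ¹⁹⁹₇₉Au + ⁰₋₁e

Conserve mass number: A = 199 + 0, so A = 199.
Conserve atomic number: Z = 79 − 1, so Z = 78.
Z = 78 is platinum, so the species is ¹⁹⁹₇₈Pt.

Pt-199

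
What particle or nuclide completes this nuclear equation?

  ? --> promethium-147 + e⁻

Conserve mass number: A = 147 + 0, so A = 147.
Conserve atomic number: Z = 61 − 1, so Z = 60.
Z = 60 is neodymium, so the species is neodymium-147.

Nd-147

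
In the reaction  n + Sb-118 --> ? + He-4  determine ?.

Conserve mass number: 1 + 118 = A + 4, so A = 115.
Conserve atomic number: 0 + 51 = Z + 2, so Z = 49.
Z = 49 is indium, so the species is In-115.

In-115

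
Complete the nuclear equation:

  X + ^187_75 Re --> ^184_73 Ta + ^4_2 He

neutron

Conserve mass number: A + 187 = 184 + 4, so A = 1.
Conserve atomic number: Z + 75 = 73 + 2, so Z = 0.
A = 1 and Z = 0 is ^1_0 n — a neutron.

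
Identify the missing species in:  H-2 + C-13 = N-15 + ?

Conserve mass number: 2 + 13 = 15 + A, so A = 0.
Conserve atomic number: 1 + 6 = 7 + Z, so Z = 0.
A = 0 and Z = 0 is γ — a gamma ray.

gamma ray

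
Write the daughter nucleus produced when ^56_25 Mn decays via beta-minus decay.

Beta-minus decay: mass number changes by +0, atomic number by +1.
A: 56 = 56; Z: 25 + 1 = 26.
Z = 26 is iron, so the daughter is ^56_26 Fe.

Fe-56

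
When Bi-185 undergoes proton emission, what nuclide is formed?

Pb-184

Proton emission: mass number changes by -1, atomic number by -1.
A: 185 − 1 = 184; Z: 83 − 1 = 82.
Z = 82 is lead, so the daughter is Pb-184.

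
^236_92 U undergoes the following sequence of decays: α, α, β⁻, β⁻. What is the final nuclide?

Start: (A, Z) = (236, 92).
After α: (232, 90).
After α: (228, 88).
After β⁻: (228, 89).
After β⁻: (228, 90).
Z = 90 is thorium.

Th-228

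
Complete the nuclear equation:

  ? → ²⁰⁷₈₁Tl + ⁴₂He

Conserve mass number: A = 207 + 4, so A = 211.
Conserve atomic number: Z = 81 + 2, so Z = 83.
Z = 83 is bismuth, so the species is ²¹¹₈₃Bi.

Bi-211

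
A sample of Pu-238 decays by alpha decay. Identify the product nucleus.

U-234

Alpha decay: mass number changes by -4, atomic number by -2.
A: 238 − 4 = 234; Z: 94 − 2 = 92.
Z = 92 is uranium, so the daughter is U-234.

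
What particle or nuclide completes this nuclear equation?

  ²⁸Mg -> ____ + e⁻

Conserve mass number: 28 = A + 0, so A = 28.
Conserve atomic number: 12 = Z − 1, so Z = 13.
Z = 13 is aluminium, so the species is ²⁸Al.

Al-28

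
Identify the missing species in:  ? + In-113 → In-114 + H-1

deuteron

Conserve mass number: A + 113 = 114 + 1, so A = 2.
Conserve atomic number: Z + 49 = 49 + 1, so Z = 1.
A = 2 and Z = 1 is H-2 — a deuteron.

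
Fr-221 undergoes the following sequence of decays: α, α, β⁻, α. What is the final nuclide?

Pb-209

Start: (A, Z) = (221, 87).
After α: (217, 85).
After α: (213, 83).
After β⁻: (213, 84).
After α: (209, 82).
Z = 82 is lead.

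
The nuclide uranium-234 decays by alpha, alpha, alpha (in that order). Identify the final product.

Start: (A, Z) = (234, 92).
After α: (230, 90).
After α: (226, 88).
After α: (222, 86).
Z = 86 is radon.

Rn-222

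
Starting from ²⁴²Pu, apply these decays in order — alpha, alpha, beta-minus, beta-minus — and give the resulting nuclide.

U-234

Start: (A, Z) = (242, 94).
After α: (238, 92).
After α: (234, 90).
After β⁻: (234, 91).
After β⁻: (234, 92).
Z = 92 is uranium.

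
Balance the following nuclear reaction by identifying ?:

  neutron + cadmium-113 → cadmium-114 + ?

Conserve mass number: 1 + 113 = 114 + A, so A = 0.
Conserve atomic number: 0 + 48 = 48 + Z, so Z = 0.
A = 0 and Z = 0 is γ — a gamma ray.

gamma ray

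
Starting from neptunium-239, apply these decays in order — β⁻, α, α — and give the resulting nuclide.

Start: (A, Z) = (239, 93).
After β⁻: (239, 94).
After α: (235, 92).
After α: (231, 90).
Z = 90 is thorium.

Th-231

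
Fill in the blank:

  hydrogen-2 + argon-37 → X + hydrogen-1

Conserve mass number: 2 + 37 = A + 1, so A = 38.
Conserve atomic number: 1 + 18 = Z + 1, so Z = 18.
Z = 18 is argon, so the species is argon-38.

Ar-38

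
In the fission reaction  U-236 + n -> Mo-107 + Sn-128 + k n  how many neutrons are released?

2

Conserve mass number: 237 = 107 + 128 + k, so k = 237 − 235 = 2.
Check atomic number: 92 = 42 + 50 + 0 = 92. ✓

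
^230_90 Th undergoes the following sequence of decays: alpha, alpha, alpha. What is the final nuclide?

Start: (A, Z) = (230, 90).
After α: (226, 88).
After α: (222, 86).
After α: (218, 84).
Z = 84 is polonium.

Po-218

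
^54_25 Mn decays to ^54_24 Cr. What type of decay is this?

beta-plus decay or electron capture

ΔA = 54 − 54 = 0; ΔZ = 24 − 25 = -1.
A is unchanged and Z drops by 1 — a proton has become a neutron (β⁺ emission or electron capture).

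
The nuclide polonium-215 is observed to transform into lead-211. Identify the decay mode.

alpha decay

ΔA = 211 − 215 = -4; ΔZ = 82 − 84 = -2.
A drops by 4 and Z drops by 2 — the signature of alpha emission.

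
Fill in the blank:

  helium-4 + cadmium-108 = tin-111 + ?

Conserve mass number: 4 + 108 = 111 + A, so A = 1.
Conserve atomic number: 2 + 48 = 50 + Z, so Z = 0.
A = 1 and Z = 0 is neutron — a neutron.

neutron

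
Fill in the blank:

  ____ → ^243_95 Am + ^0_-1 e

Pu-243

Conserve mass number: A = 243 + 0, so A = 243.
Conserve atomic number: Z = 95 − 1, so Z = 94.
Z = 94 is plutonium, so the species is ^243_94 Pu.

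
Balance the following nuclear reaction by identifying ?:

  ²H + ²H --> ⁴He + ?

Conserve mass number: 2 + 2 = 4 + A, so A = 0.
Conserve atomic number: 1 + 1 = 2 + Z, so Z = 0.
A = 0 and Z = 0 is γ — a gamma ray.

gamma ray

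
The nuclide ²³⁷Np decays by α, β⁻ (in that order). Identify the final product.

U-233

Start: (A, Z) = (237, 93).
After α: (233, 91).
After β⁻: (233, 92).
Z = 92 is uranium.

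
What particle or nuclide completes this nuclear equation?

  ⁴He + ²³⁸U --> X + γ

Pu-242

Conserve mass number: 4 + 238 = A + 0, so A = 242.
Conserve atomic number: 2 + 92 = Z + 0, so Z = 94.
Z = 94 is plutonium, so the species is ²⁴²Pu.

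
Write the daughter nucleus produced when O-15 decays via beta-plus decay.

N-15

Beta-plus decay: mass number changes by +0, atomic number by -1.
A: 15 = 15; Z: 8 − 1 = 7.
Z = 7 is nitrogen, so the daughter is N-15.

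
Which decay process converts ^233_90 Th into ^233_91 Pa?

ΔA = 233 − 233 = 0; ΔZ = 91 − 90 = +1.
A is unchanged and Z rises by 1 — a neutron has become a proton (β⁻ decay).

beta-minus decay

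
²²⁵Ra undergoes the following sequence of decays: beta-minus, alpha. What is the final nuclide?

Fr-221

Start: (A, Z) = (225, 88).
After β⁻: (225, 89).
After α: (221, 87).
Z = 87 is francium.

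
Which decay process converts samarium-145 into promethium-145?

beta-plus decay or electron capture

ΔA = 145 − 145 = 0; ΔZ = 61 − 62 = -1.
A is unchanged and Z drops by 1 — a proton has become a neutron (β⁺ emission or electron capture).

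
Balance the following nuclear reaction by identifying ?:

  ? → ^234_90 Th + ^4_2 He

Conserve mass number: A = 234 + 4, so A = 238.
Conserve atomic number: Z = 90 + 2, so Z = 92.
Z = 92 is uranium, so the species is ^238_92 U.

U-238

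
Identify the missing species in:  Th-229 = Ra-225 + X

Conserve mass number: 229 = 225 + A, so A = 4.
Conserve atomic number: 90 = 88 + Z, so Z = 2.
A = 4 and Z = 2 is He-4 — an alpha particle.

alpha particle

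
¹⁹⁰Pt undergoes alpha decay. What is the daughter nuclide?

Os-186

Alpha decay: mass number changes by -4, atomic number by -2.
A: 190 − 4 = 186; Z: 78 − 2 = 76.
Z = 76 is osmium, so the daughter is ¹⁸⁶Os.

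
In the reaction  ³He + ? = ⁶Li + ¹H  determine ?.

Conserve mass number: 3 + A = 6 + 1, so A = 4.
Conserve atomic number: 2 + Z = 3 + 1, so Z = 2.
A = 4 and Z = 2 is ⁴He — an alpha particle.

alpha particle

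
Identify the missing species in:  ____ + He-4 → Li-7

triton

Conserve mass number: A + 4 = 7, so A = 3.
Conserve atomic number: Z + 2 = 3, so Z = 1.
A = 3 and Z = 1 is H-3 — a triton.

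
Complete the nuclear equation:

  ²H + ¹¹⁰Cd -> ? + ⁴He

Conserve mass number: 2 + 110 = A + 4, so A = 108.
Conserve atomic number: 1 + 48 = Z + 2, so Z = 47.
Z = 47 is silver, so the species is ¹⁰⁸Ag.

Ag-108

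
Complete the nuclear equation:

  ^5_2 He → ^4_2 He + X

neutron

Conserve mass number: 5 = 4 + A, so A = 1.
Conserve atomic number: 2 = 2 + Z, so Z = 0.
A = 1 and Z = 0 is ^1_0 n — a neutron.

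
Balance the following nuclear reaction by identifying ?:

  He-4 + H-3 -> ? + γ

Conserve mass number: 4 + 3 = A + 0, so A = 7.
Conserve atomic number: 2 + 1 = Z + 0, so Z = 3.
Z = 3 is lithium, so the species is Li-7.

Li-7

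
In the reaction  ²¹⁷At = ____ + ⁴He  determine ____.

Conserve mass number: 217 = A + 4, so A = 213.
Conserve atomic number: 85 = Z + 2, so Z = 83.
Z = 83 is bismuth, so the species is ²¹³Bi.

Bi-213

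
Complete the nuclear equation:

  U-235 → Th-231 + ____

Conserve mass number: 235 = 231 + A, so A = 4.
Conserve atomic number: 92 = 90 + Z, so Z = 2.
A = 4 and Z = 2 is He-4 — an alpha particle.

alpha particle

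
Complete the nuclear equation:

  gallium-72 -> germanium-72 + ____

beta-minus particle

Conserve mass number: 72 = 72 + A, so A = 0.
Conserve atomic number: 31 = 32 + Z, so Z = -1.
A = 0 and Z = -1 is e⁻ — a beta-minus particle.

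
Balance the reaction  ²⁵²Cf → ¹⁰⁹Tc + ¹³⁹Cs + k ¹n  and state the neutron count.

Conserve mass number: 252 = 109 + 139 + k, so k = 252 − 248 = 4.
Check atomic number: 98 = 43 + 55 + 0 = 98. ✓

4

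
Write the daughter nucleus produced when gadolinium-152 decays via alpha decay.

Alpha decay: mass number changes by -4, atomic number by -2.
A: 152 − 4 = 148; Z: 64 − 2 = 62.
Z = 62 is samarium, so the daughter is samarium-148.

Sm-148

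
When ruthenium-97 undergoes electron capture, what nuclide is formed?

Tc-97

Electron capture: mass number changes by +0, atomic number by -1.
A: 97 = 97; Z: 44 − 1 = 43.
Z = 43 is technetium, so the daughter is technetium-97.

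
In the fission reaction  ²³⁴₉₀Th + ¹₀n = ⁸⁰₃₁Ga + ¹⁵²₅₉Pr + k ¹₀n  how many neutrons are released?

3

Conserve mass number: 235 = 80 + 152 + k, so k = 235 − 232 = 3.
Check atomic number: 90 = 31 + 59 + 0 = 90. ✓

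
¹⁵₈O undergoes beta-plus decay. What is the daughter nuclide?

N-15

Beta-plus decay: mass number changes by +0, atomic number by -1.
A: 15 = 15; Z: 8 − 1 = 7.
Z = 7 is nitrogen, so the daughter is ¹⁵₇N.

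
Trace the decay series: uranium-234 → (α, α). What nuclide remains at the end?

Start: (A, Z) = (234, 92).
After α: (230, 90).
After α: (226, 88).
Z = 88 is radium.

Ra-226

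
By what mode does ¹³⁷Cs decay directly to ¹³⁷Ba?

ΔA = 137 − 137 = 0; ΔZ = 56 − 55 = +1.
A is unchanged and Z rises by 1 — a neutron has become a proton (β⁻ decay).

beta-minus decay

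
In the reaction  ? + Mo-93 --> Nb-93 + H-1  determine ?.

Conserve mass number: A + 93 = 93 + 1, so A = 1.
Conserve atomic number: Z + 42 = 41 + 1, so Z = 0.
A = 1 and Z = 0 is n — a neutron.

neutron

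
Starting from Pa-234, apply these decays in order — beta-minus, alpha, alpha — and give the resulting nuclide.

Ra-226

Start: (A, Z) = (234, 91).
After β⁻: (234, 92).
After α: (230, 90).
After α: (226, 88).
Z = 88 is radium.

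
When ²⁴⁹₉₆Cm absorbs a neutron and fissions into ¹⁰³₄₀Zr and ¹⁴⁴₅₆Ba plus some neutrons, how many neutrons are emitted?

3

Conserve mass number: 250 = 103 + 144 + k, so k = 250 − 247 = 3.
Check atomic number: 96 = 40 + 56 + 0 = 96. ✓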